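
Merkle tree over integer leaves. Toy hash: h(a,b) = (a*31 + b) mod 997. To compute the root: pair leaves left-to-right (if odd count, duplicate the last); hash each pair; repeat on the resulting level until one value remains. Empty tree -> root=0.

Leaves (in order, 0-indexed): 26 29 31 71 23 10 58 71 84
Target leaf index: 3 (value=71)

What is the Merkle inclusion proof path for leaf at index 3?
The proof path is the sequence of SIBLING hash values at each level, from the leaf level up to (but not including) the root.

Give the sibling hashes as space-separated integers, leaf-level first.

Answer: 31 835 354 792

Derivation:
L0 (leaves): [26, 29, 31, 71, 23, 10, 58, 71, 84], target index=3
L1: h(26,29)=(26*31+29)%997=835 [pair 0] h(31,71)=(31*31+71)%997=35 [pair 1] h(23,10)=(23*31+10)%997=723 [pair 2] h(58,71)=(58*31+71)%997=872 [pair 3] h(84,84)=(84*31+84)%997=694 [pair 4] -> [835, 35, 723, 872, 694]
  Sibling for proof at L0: 31
L2: h(835,35)=(835*31+35)%997=995 [pair 0] h(723,872)=(723*31+872)%997=354 [pair 1] h(694,694)=(694*31+694)%997=274 [pair 2] -> [995, 354, 274]
  Sibling for proof at L1: 835
L3: h(995,354)=(995*31+354)%997=292 [pair 0] h(274,274)=(274*31+274)%997=792 [pair 1] -> [292, 792]
  Sibling for proof at L2: 354
L4: h(292,792)=(292*31+792)%997=871 [pair 0] -> [871]
  Sibling for proof at L3: 792
Root: 871
Proof path (sibling hashes from leaf to root): [31, 835, 354, 792]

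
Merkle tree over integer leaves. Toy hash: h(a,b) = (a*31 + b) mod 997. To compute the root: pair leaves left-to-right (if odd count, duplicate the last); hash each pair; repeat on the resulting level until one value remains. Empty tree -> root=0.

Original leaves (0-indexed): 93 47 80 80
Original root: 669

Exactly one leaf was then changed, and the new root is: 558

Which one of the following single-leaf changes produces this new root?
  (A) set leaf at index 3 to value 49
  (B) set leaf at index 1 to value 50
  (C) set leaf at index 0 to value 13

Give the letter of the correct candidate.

Answer: C

Derivation:
Original leaves: [93, 47, 80, 80]
Target new root: 558
Try each candidate change and compute the resulting root:
Candidate A: set leaf[3] = 49 -> leaves = [93, 47, 80, 49]
  L0: [93, 47, 80, 49]
  L1: h(93,47)=(93*31+47)%997=936 h(80,49)=(80*31+49)%997=535 -> [936, 535]
  L2: h(936,535)=(936*31+535)%997=638 -> [638]
  root = 638 != target 558
Candidate B: set leaf[1] = 50 -> leaves = [93, 50, 80, 80]
  L0: [93, 50, 80, 80]
  L1: h(93,50)=(93*31+50)%997=939 h(80,80)=(80*31+80)%997=566 -> [939, 566]
  L2: h(939,566)=(939*31+566)%997=762 -> [762]
  root = 762 != target 558
Candidate C: set leaf[0] = 13 -> leaves = [13, 47, 80, 80]
  L0: [13, 47, 80, 80]
  L1: h(13,47)=(13*31+47)%997=450 h(80,80)=(80*31+80)%997=566 -> [450, 566]
  L2: h(450,566)=(450*31+566)%997=558 -> [558]
  root = 558 == target 558  ** MATCH **
Candidate C produces the target root.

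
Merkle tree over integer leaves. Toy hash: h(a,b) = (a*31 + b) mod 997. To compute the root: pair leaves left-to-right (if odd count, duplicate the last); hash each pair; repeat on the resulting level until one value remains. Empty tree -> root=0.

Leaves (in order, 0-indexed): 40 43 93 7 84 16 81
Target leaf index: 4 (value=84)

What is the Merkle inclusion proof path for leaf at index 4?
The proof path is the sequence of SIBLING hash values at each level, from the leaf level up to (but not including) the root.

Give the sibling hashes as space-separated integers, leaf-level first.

Answer: 16 598 789

Derivation:
L0 (leaves): [40, 43, 93, 7, 84, 16, 81], target index=4
L1: h(40,43)=(40*31+43)%997=286 [pair 0] h(93,7)=(93*31+7)%997=896 [pair 1] h(84,16)=(84*31+16)%997=626 [pair 2] h(81,81)=(81*31+81)%997=598 [pair 3] -> [286, 896, 626, 598]
  Sibling for proof at L0: 16
L2: h(286,896)=(286*31+896)%997=789 [pair 0] h(626,598)=(626*31+598)%997=64 [pair 1] -> [789, 64]
  Sibling for proof at L1: 598
L3: h(789,64)=(789*31+64)%997=595 [pair 0] -> [595]
  Sibling for proof at L2: 789
Root: 595
Proof path (sibling hashes from leaf to root): [16, 598, 789]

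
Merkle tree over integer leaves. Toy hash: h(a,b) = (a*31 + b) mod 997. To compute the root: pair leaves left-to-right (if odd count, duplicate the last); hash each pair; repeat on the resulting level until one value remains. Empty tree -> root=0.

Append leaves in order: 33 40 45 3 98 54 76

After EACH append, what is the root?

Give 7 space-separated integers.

Answer: 33 66 495 453 737 326 663

Derivation:
After append 33 (leaves=[33]):
  L0: [33]
  root=33
After append 40 (leaves=[33, 40]):
  L0: [33, 40]
  L1: h(33,40)=(33*31+40)%997=66 -> [66]
  root=66
After append 45 (leaves=[33, 40, 45]):
  L0: [33, 40, 45]
  L1: h(33,40)=(33*31+40)%997=66 h(45,45)=(45*31+45)%997=443 -> [66, 443]
  L2: h(66,443)=(66*31+443)%997=495 -> [495]
  root=495
After append 3 (leaves=[33, 40, 45, 3]):
  L0: [33, 40, 45, 3]
  L1: h(33,40)=(33*31+40)%997=66 h(45,3)=(45*31+3)%997=401 -> [66, 401]
  L2: h(66,401)=(66*31+401)%997=453 -> [453]
  root=453
After append 98 (leaves=[33, 40, 45, 3, 98]):
  L0: [33, 40, 45, 3, 98]
  L1: h(33,40)=(33*31+40)%997=66 h(45,3)=(45*31+3)%997=401 h(98,98)=(98*31+98)%997=145 -> [66, 401, 145]
  L2: h(66,401)=(66*31+401)%997=453 h(145,145)=(145*31+145)%997=652 -> [453, 652]
  L3: h(453,652)=(453*31+652)%997=737 -> [737]
  root=737
After append 54 (leaves=[33, 40, 45, 3, 98, 54]):
  L0: [33, 40, 45, 3, 98, 54]
  L1: h(33,40)=(33*31+40)%997=66 h(45,3)=(45*31+3)%997=401 h(98,54)=(98*31+54)%997=101 -> [66, 401, 101]
  L2: h(66,401)=(66*31+401)%997=453 h(101,101)=(101*31+101)%997=241 -> [453, 241]
  L3: h(453,241)=(453*31+241)%997=326 -> [326]
  root=326
After append 76 (leaves=[33, 40, 45, 3, 98, 54, 76]):
  L0: [33, 40, 45, 3, 98, 54, 76]
  L1: h(33,40)=(33*31+40)%997=66 h(45,3)=(45*31+3)%997=401 h(98,54)=(98*31+54)%997=101 h(76,76)=(76*31+76)%997=438 -> [66, 401, 101, 438]
  L2: h(66,401)=(66*31+401)%997=453 h(101,438)=(101*31+438)%997=578 -> [453, 578]
  L3: h(453,578)=(453*31+578)%997=663 -> [663]
  root=663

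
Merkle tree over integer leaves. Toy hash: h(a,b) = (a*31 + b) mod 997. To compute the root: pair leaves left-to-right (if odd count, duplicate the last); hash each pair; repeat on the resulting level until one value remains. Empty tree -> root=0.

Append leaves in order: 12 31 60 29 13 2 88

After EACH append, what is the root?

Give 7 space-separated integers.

Answer: 12 403 455 424 534 182 599

Derivation:
After append 12 (leaves=[12]):
  L0: [12]
  root=12
After append 31 (leaves=[12, 31]):
  L0: [12, 31]
  L1: h(12,31)=(12*31+31)%997=403 -> [403]
  root=403
After append 60 (leaves=[12, 31, 60]):
  L0: [12, 31, 60]
  L1: h(12,31)=(12*31+31)%997=403 h(60,60)=(60*31+60)%997=923 -> [403, 923]
  L2: h(403,923)=(403*31+923)%997=455 -> [455]
  root=455
After append 29 (leaves=[12, 31, 60, 29]):
  L0: [12, 31, 60, 29]
  L1: h(12,31)=(12*31+31)%997=403 h(60,29)=(60*31+29)%997=892 -> [403, 892]
  L2: h(403,892)=(403*31+892)%997=424 -> [424]
  root=424
After append 13 (leaves=[12, 31, 60, 29, 13]):
  L0: [12, 31, 60, 29, 13]
  L1: h(12,31)=(12*31+31)%997=403 h(60,29)=(60*31+29)%997=892 h(13,13)=(13*31+13)%997=416 -> [403, 892, 416]
  L2: h(403,892)=(403*31+892)%997=424 h(416,416)=(416*31+416)%997=351 -> [424, 351]
  L3: h(424,351)=(424*31+351)%997=534 -> [534]
  root=534
After append 2 (leaves=[12, 31, 60, 29, 13, 2]):
  L0: [12, 31, 60, 29, 13, 2]
  L1: h(12,31)=(12*31+31)%997=403 h(60,29)=(60*31+29)%997=892 h(13,2)=(13*31+2)%997=405 -> [403, 892, 405]
  L2: h(403,892)=(403*31+892)%997=424 h(405,405)=(405*31+405)%997=996 -> [424, 996]
  L3: h(424,996)=(424*31+996)%997=182 -> [182]
  root=182
After append 88 (leaves=[12, 31, 60, 29, 13, 2, 88]):
  L0: [12, 31, 60, 29, 13, 2, 88]
  L1: h(12,31)=(12*31+31)%997=403 h(60,29)=(60*31+29)%997=892 h(13,2)=(13*31+2)%997=405 h(88,88)=(88*31+88)%997=822 -> [403, 892, 405, 822]
  L2: h(403,892)=(403*31+892)%997=424 h(405,822)=(405*31+822)%997=416 -> [424, 416]
  L3: h(424,416)=(424*31+416)%997=599 -> [599]
  root=599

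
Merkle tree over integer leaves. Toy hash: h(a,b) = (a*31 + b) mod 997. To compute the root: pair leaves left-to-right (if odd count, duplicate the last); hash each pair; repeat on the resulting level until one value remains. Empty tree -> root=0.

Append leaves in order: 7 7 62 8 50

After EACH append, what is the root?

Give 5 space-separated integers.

Answer: 7 224 952 898 275

Derivation:
After append 7 (leaves=[7]):
  L0: [7]
  root=7
After append 7 (leaves=[7, 7]):
  L0: [7, 7]
  L1: h(7,7)=(7*31+7)%997=224 -> [224]
  root=224
After append 62 (leaves=[7, 7, 62]):
  L0: [7, 7, 62]
  L1: h(7,7)=(7*31+7)%997=224 h(62,62)=(62*31+62)%997=987 -> [224, 987]
  L2: h(224,987)=(224*31+987)%997=952 -> [952]
  root=952
After append 8 (leaves=[7, 7, 62, 8]):
  L0: [7, 7, 62, 8]
  L1: h(7,7)=(7*31+7)%997=224 h(62,8)=(62*31+8)%997=933 -> [224, 933]
  L2: h(224,933)=(224*31+933)%997=898 -> [898]
  root=898
After append 50 (leaves=[7, 7, 62, 8, 50]):
  L0: [7, 7, 62, 8, 50]
  L1: h(7,7)=(7*31+7)%997=224 h(62,8)=(62*31+8)%997=933 h(50,50)=(50*31+50)%997=603 -> [224, 933, 603]
  L2: h(224,933)=(224*31+933)%997=898 h(603,603)=(603*31+603)%997=353 -> [898, 353]
  L3: h(898,353)=(898*31+353)%997=275 -> [275]
  root=275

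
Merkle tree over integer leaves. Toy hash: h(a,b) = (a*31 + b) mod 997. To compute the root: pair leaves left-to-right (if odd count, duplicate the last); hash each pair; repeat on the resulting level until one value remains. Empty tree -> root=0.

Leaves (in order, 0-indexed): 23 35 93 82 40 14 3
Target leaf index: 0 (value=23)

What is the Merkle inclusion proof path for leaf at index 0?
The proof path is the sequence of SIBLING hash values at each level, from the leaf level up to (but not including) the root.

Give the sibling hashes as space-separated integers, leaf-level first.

L0 (leaves): [23, 35, 93, 82, 40, 14, 3], target index=0
L1: h(23,35)=(23*31+35)%997=748 [pair 0] h(93,82)=(93*31+82)%997=971 [pair 1] h(40,14)=(40*31+14)%997=257 [pair 2] h(3,3)=(3*31+3)%997=96 [pair 3] -> [748, 971, 257, 96]
  Sibling for proof at L0: 35
L2: h(748,971)=(748*31+971)%997=231 [pair 0] h(257,96)=(257*31+96)%997=87 [pair 1] -> [231, 87]
  Sibling for proof at L1: 971
L3: h(231,87)=(231*31+87)%997=269 [pair 0] -> [269]
  Sibling for proof at L2: 87
Root: 269
Proof path (sibling hashes from leaf to root): [35, 971, 87]

Answer: 35 971 87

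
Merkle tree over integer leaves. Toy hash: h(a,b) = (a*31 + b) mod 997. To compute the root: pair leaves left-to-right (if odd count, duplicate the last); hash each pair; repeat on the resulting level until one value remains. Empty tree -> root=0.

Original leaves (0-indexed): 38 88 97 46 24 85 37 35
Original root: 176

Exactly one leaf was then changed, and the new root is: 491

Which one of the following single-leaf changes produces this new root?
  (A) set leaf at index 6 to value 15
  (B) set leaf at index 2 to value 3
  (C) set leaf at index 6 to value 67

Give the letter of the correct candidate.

Original leaves: [38, 88, 97, 46, 24, 85, 37, 35]
Target new root: 491
Try each candidate change and compute the resulting root:
Candidate A: set leaf[6] = 15 -> leaves = [38, 88, 97, 46, 24, 85, 15, 35]
  L0: [38, 88, 97, 46, 24, 85, 15, 35]
  L1: h(38,88)=(38*31+88)%997=269 h(97,46)=(97*31+46)%997=62 h(24,85)=(24*31+85)%997=829 h(15,35)=(15*31+35)%997=500 -> [269, 62, 829, 500]
  L2: h(269,62)=(269*31+62)%997=425 h(829,500)=(829*31+500)%997=277 -> [425, 277]
  L3: h(425,277)=(425*31+277)%997=491 -> [491]
  root = 491 == target 491  ** MATCH **
Candidate B: set leaf[2] = 3 -> leaves = [38, 88, 3, 46, 24, 85, 37, 35]
  L0: [38, 88, 3, 46, 24, 85, 37, 35]
  L1: h(38,88)=(38*31+88)%997=269 h(3,46)=(3*31+46)%997=139 h(24,85)=(24*31+85)%997=829 h(37,35)=(37*31+35)%997=185 -> [269, 139, 829, 185]
  L2: h(269,139)=(269*31+139)%997=502 h(829,185)=(829*31+185)%997=959 -> [502, 959]
  L3: h(502,959)=(502*31+959)%997=569 -> [569]
  root = 569 != target 491
Candidate C: set leaf[6] = 67 -> leaves = [38, 88, 97, 46, 24, 85, 67, 35]
  L0: [38, 88, 97, 46, 24, 85, 67, 35]
  L1: h(38,88)=(38*31+88)%997=269 h(97,46)=(97*31+46)%997=62 h(24,85)=(24*31+85)%997=829 h(67,35)=(67*31+35)%997=118 -> [269, 62, 829, 118]
  L2: h(269,62)=(269*31+62)%997=425 h(829,118)=(829*31+118)%997=892 -> [425, 892]
  L3: h(425,892)=(425*31+892)%997=109 -> [109]
  root = 109 != target 491
Candidate A produces the target root.

Answer: A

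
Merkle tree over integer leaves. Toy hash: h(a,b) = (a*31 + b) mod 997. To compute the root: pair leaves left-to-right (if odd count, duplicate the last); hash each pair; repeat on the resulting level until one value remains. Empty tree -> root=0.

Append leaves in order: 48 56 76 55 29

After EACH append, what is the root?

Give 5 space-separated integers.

After append 48 (leaves=[48]):
  L0: [48]
  root=48
After append 56 (leaves=[48, 56]):
  L0: [48, 56]
  L1: h(48,56)=(48*31+56)%997=547 -> [547]
  root=547
After append 76 (leaves=[48, 56, 76]):
  L0: [48, 56, 76]
  L1: h(48,56)=(48*31+56)%997=547 h(76,76)=(76*31+76)%997=438 -> [547, 438]
  L2: h(547,438)=(547*31+438)%997=446 -> [446]
  root=446
After append 55 (leaves=[48, 56, 76, 55]):
  L0: [48, 56, 76, 55]
  L1: h(48,56)=(48*31+56)%997=547 h(76,55)=(76*31+55)%997=417 -> [547, 417]
  L2: h(547,417)=(547*31+417)%997=425 -> [425]
  root=425
After append 29 (leaves=[48, 56, 76, 55, 29]):
  L0: [48, 56, 76, 55, 29]
  L1: h(48,56)=(48*31+56)%997=547 h(76,55)=(76*31+55)%997=417 h(29,29)=(29*31+29)%997=928 -> [547, 417, 928]
  L2: h(547,417)=(547*31+417)%997=425 h(928,928)=(928*31+928)%997=783 -> [425, 783]
  L3: h(425,783)=(425*31+783)%997=0 -> [0]
  root=0

Answer: 48 547 446 425 0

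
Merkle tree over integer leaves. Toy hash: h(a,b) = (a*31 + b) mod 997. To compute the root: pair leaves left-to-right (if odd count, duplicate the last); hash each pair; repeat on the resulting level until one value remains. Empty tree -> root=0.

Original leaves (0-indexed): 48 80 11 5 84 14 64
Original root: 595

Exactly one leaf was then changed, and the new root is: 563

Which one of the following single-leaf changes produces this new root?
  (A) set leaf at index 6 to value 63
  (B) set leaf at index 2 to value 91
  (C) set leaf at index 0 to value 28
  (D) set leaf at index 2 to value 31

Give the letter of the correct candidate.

Answer: A

Derivation:
Original leaves: [48, 80, 11, 5, 84, 14, 64]
Target new root: 563
Try each candidate change and compute the resulting root:
Candidate A: set leaf[6] = 63 -> leaves = [48, 80, 11, 5, 84, 14, 63]
  L0: [48, 80, 11, 5, 84, 14, 63]
  L1: h(48,80)=(48*31+80)%997=571 h(11,5)=(11*31+5)%997=346 h(84,14)=(84*31+14)%997=624 h(63,63)=(63*31+63)%997=22 -> [571, 346, 624, 22]
  L2: h(571,346)=(571*31+346)%997=101 h(624,22)=(624*31+22)%997=423 -> [101, 423]
  L3: h(101,423)=(101*31+423)%997=563 -> [563]
  root = 563 == target 563  ** MATCH **
Candidate B: set leaf[2] = 91 -> leaves = [48, 80, 91, 5, 84, 14, 64]
  L0: [48, 80, 91, 5, 84, 14, 64]
  L1: h(48,80)=(48*31+80)%997=571 h(91,5)=(91*31+5)%997=832 h(84,14)=(84*31+14)%997=624 h(64,64)=(64*31+64)%997=54 -> [571, 832, 624, 54]
  L2: h(571,832)=(571*31+832)%997=587 h(624,54)=(624*31+54)%997=455 -> [587, 455]
  L3: h(587,455)=(587*31+455)%997=706 -> [706]
  root = 706 != target 563
Candidate C: set leaf[0] = 28 -> leaves = [28, 80, 11, 5, 84, 14, 64]
  L0: [28, 80, 11, 5, 84, 14, 64]
  L1: h(28,80)=(28*31+80)%997=948 h(11,5)=(11*31+5)%997=346 h(84,14)=(84*31+14)%997=624 h(64,64)=(64*31+64)%997=54 -> [948, 346, 624, 54]
  L2: h(948,346)=(948*31+346)%997=821 h(624,54)=(624*31+54)%997=455 -> [821, 455]
  L3: h(821,455)=(821*31+455)%997=981 -> [981]
  root = 981 != target 563
Candidate D: set leaf[2] = 31 -> leaves = [48, 80, 31, 5, 84, 14, 64]
  L0: [48, 80, 31, 5, 84, 14, 64]
  L1: h(48,80)=(48*31+80)%997=571 h(31,5)=(31*31+5)%997=966 h(84,14)=(84*31+14)%997=624 h(64,64)=(64*31+64)%997=54 -> [571, 966, 624, 54]
  L2: h(571,966)=(571*31+966)%997=721 h(624,54)=(624*31+54)%997=455 -> [721, 455]
  L3: h(721,455)=(721*31+455)%997=872 -> [872]
  root = 872 != target 563
Candidate A produces the target root.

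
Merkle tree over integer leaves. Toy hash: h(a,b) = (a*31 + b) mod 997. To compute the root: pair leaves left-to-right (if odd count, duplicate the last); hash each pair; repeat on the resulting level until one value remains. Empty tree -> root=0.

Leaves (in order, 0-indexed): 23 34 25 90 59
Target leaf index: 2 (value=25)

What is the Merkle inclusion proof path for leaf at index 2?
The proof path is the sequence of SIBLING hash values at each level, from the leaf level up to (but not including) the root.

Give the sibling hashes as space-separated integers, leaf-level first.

Answer: 90 747 596

Derivation:
L0 (leaves): [23, 34, 25, 90, 59], target index=2
L1: h(23,34)=(23*31+34)%997=747 [pair 0] h(25,90)=(25*31+90)%997=865 [pair 1] h(59,59)=(59*31+59)%997=891 [pair 2] -> [747, 865, 891]
  Sibling for proof at L0: 90
L2: h(747,865)=(747*31+865)%997=94 [pair 0] h(891,891)=(891*31+891)%997=596 [pair 1] -> [94, 596]
  Sibling for proof at L1: 747
L3: h(94,596)=(94*31+596)%997=519 [pair 0] -> [519]
  Sibling for proof at L2: 596
Root: 519
Proof path (sibling hashes from leaf to root): [90, 747, 596]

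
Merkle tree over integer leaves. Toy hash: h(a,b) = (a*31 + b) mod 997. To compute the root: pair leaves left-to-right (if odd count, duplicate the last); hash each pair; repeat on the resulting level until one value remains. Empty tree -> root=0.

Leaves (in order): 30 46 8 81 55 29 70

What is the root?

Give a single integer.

Answer: 150

Derivation:
L0: [30, 46, 8, 81, 55, 29, 70]
L1: h(30,46)=(30*31+46)%997=976 h(8,81)=(8*31+81)%997=329 h(55,29)=(55*31+29)%997=737 h(70,70)=(70*31+70)%997=246 -> [976, 329, 737, 246]
L2: h(976,329)=(976*31+329)%997=675 h(737,246)=(737*31+246)%997=162 -> [675, 162]
L3: h(675,162)=(675*31+162)%997=150 -> [150]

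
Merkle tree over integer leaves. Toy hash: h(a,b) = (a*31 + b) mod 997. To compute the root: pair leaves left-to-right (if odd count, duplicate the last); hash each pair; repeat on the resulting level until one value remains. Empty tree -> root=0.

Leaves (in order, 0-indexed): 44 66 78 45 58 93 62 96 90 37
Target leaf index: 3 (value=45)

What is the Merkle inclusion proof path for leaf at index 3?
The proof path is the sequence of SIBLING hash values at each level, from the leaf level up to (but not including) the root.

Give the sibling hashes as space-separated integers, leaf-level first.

L0 (leaves): [44, 66, 78, 45, 58, 93, 62, 96, 90, 37], target index=3
L1: h(44,66)=(44*31+66)%997=433 [pair 0] h(78,45)=(78*31+45)%997=469 [pair 1] h(58,93)=(58*31+93)%997=894 [pair 2] h(62,96)=(62*31+96)%997=24 [pair 3] h(90,37)=(90*31+37)%997=833 [pair 4] -> [433, 469, 894, 24, 833]
  Sibling for proof at L0: 78
L2: h(433,469)=(433*31+469)%997=931 [pair 0] h(894,24)=(894*31+24)%997=819 [pair 1] h(833,833)=(833*31+833)%997=734 [pair 2] -> [931, 819, 734]
  Sibling for proof at L1: 433
L3: h(931,819)=(931*31+819)%997=767 [pair 0] h(734,734)=(734*31+734)%997=557 [pair 1] -> [767, 557]
  Sibling for proof at L2: 819
L4: h(767,557)=(767*31+557)%997=406 [pair 0] -> [406]
  Sibling for proof at L3: 557
Root: 406
Proof path (sibling hashes from leaf to root): [78, 433, 819, 557]

Answer: 78 433 819 557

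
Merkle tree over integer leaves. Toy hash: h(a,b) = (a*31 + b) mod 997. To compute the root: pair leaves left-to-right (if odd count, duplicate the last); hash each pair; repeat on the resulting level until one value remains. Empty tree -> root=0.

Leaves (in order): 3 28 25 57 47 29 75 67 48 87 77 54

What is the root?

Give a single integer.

Answer: 680

Derivation:
L0: [3, 28, 25, 57, 47, 29, 75, 67, 48, 87, 77, 54]
L1: h(3,28)=(3*31+28)%997=121 h(25,57)=(25*31+57)%997=832 h(47,29)=(47*31+29)%997=489 h(75,67)=(75*31+67)%997=398 h(48,87)=(48*31+87)%997=578 h(77,54)=(77*31+54)%997=447 -> [121, 832, 489, 398, 578, 447]
L2: h(121,832)=(121*31+832)%997=595 h(489,398)=(489*31+398)%997=602 h(578,447)=(578*31+447)%997=419 -> [595, 602, 419]
L3: h(595,602)=(595*31+602)%997=104 h(419,419)=(419*31+419)%997=447 -> [104, 447]
L4: h(104,447)=(104*31+447)%997=680 -> [680]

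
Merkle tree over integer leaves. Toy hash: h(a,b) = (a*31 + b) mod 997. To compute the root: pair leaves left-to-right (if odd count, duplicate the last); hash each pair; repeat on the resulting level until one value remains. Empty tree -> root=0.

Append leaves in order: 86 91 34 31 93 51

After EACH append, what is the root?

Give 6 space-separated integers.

Answer: 86 763 813 810 702 355

Derivation:
After append 86 (leaves=[86]):
  L0: [86]
  root=86
After append 91 (leaves=[86, 91]):
  L0: [86, 91]
  L1: h(86,91)=(86*31+91)%997=763 -> [763]
  root=763
After append 34 (leaves=[86, 91, 34]):
  L0: [86, 91, 34]
  L1: h(86,91)=(86*31+91)%997=763 h(34,34)=(34*31+34)%997=91 -> [763, 91]
  L2: h(763,91)=(763*31+91)%997=813 -> [813]
  root=813
After append 31 (leaves=[86, 91, 34, 31]):
  L0: [86, 91, 34, 31]
  L1: h(86,91)=(86*31+91)%997=763 h(34,31)=(34*31+31)%997=88 -> [763, 88]
  L2: h(763,88)=(763*31+88)%997=810 -> [810]
  root=810
After append 93 (leaves=[86, 91, 34, 31, 93]):
  L0: [86, 91, 34, 31, 93]
  L1: h(86,91)=(86*31+91)%997=763 h(34,31)=(34*31+31)%997=88 h(93,93)=(93*31+93)%997=982 -> [763, 88, 982]
  L2: h(763,88)=(763*31+88)%997=810 h(982,982)=(982*31+982)%997=517 -> [810, 517]
  L3: h(810,517)=(810*31+517)%997=702 -> [702]
  root=702
After append 51 (leaves=[86, 91, 34, 31, 93, 51]):
  L0: [86, 91, 34, 31, 93, 51]
  L1: h(86,91)=(86*31+91)%997=763 h(34,31)=(34*31+31)%997=88 h(93,51)=(93*31+51)%997=940 -> [763, 88, 940]
  L2: h(763,88)=(763*31+88)%997=810 h(940,940)=(940*31+940)%997=170 -> [810, 170]
  L3: h(810,170)=(810*31+170)%997=355 -> [355]
  root=355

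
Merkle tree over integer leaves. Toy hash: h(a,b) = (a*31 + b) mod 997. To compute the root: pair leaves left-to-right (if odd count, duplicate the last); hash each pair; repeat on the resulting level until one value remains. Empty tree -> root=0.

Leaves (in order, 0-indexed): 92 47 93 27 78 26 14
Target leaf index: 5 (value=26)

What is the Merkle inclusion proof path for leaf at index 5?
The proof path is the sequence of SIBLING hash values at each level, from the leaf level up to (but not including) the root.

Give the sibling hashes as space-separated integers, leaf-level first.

L0 (leaves): [92, 47, 93, 27, 78, 26, 14], target index=5
L1: h(92,47)=(92*31+47)%997=905 [pair 0] h(93,27)=(93*31+27)%997=916 [pair 1] h(78,26)=(78*31+26)%997=450 [pair 2] h(14,14)=(14*31+14)%997=448 [pair 3] -> [905, 916, 450, 448]
  Sibling for proof at L0: 78
L2: h(905,916)=(905*31+916)%997=58 [pair 0] h(450,448)=(450*31+448)%997=440 [pair 1] -> [58, 440]
  Sibling for proof at L1: 448
L3: h(58,440)=(58*31+440)%997=244 [pair 0] -> [244]
  Sibling for proof at L2: 58
Root: 244
Proof path (sibling hashes from leaf to root): [78, 448, 58]

Answer: 78 448 58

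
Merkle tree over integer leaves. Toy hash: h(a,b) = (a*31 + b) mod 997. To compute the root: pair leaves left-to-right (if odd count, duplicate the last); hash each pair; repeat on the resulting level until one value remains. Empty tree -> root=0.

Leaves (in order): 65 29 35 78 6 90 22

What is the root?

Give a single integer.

L0: [65, 29, 35, 78, 6, 90, 22]
L1: h(65,29)=(65*31+29)%997=50 h(35,78)=(35*31+78)%997=166 h(6,90)=(6*31+90)%997=276 h(22,22)=(22*31+22)%997=704 -> [50, 166, 276, 704]
L2: h(50,166)=(50*31+166)%997=719 h(276,704)=(276*31+704)%997=287 -> [719, 287]
L3: h(719,287)=(719*31+287)%997=642 -> [642]

Answer: 642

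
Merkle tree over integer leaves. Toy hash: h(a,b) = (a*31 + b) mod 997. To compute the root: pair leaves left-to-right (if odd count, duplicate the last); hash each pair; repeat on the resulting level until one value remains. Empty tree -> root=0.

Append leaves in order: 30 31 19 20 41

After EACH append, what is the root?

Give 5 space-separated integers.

Answer: 30 961 489 490 345

Derivation:
After append 30 (leaves=[30]):
  L0: [30]
  root=30
After append 31 (leaves=[30, 31]):
  L0: [30, 31]
  L1: h(30,31)=(30*31+31)%997=961 -> [961]
  root=961
After append 19 (leaves=[30, 31, 19]):
  L0: [30, 31, 19]
  L1: h(30,31)=(30*31+31)%997=961 h(19,19)=(19*31+19)%997=608 -> [961, 608]
  L2: h(961,608)=(961*31+608)%997=489 -> [489]
  root=489
After append 20 (leaves=[30, 31, 19, 20]):
  L0: [30, 31, 19, 20]
  L1: h(30,31)=(30*31+31)%997=961 h(19,20)=(19*31+20)%997=609 -> [961, 609]
  L2: h(961,609)=(961*31+609)%997=490 -> [490]
  root=490
After append 41 (leaves=[30, 31, 19, 20, 41]):
  L0: [30, 31, 19, 20, 41]
  L1: h(30,31)=(30*31+31)%997=961 h(19,20)=(19*31+20)%997=609 h(41,41)=(41*31+41)%997=315 -> [961, 609, 315]
  L2: h(961,609)=(961*31+609)%997=490 h(315,315)=(315*31+315)%997=110 -> [490, 110]
  L3: h(490,110)=(490*31+110)%997=345 -> [345]
  root=345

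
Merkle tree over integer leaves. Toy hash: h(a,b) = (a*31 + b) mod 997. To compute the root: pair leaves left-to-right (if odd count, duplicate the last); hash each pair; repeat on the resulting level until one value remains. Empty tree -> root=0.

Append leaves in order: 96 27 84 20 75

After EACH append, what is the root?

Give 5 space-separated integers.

After append 96 (leaves=[96]):
  L0: [96]
  root=96
After append 27 (leaves=[96, 27]):
  L0: [96, 27]
  L1: h(96,27)=(96*31+27)%997=12 -> [12]
  root=12
After append 84 (leaves=[96, 27, 84]):
  L0: [96, 27, 84]
  L1: h(96,27)=(96*31+27)%997=12 h(84,84)=(84*31+84)%997=694 -> [12, 694]
  L2: h(12,694)=(12*31+694)%997=69 -> [69]
  root=69
After append 20 (leaves=[96, 27, 84, 20]):
  L0: [96, 27, 84, 20]
  L1: h(96,27)=(96*31+27)%997=12 h(84,20)=(84*31+20)%997=630 -> [12, 630]
  L2: h(12,630)=(12*31+630)%997=5 -> [5]
  root=5
After append 75 (leaves=[96, 27, 84, 20, 75]):
  L0: [96, 27, 84, 20, 75]
  L1: h(96,27)=(96*31+27)%997=12 h(84,20)=(84*31+20)%997=630 h(75,75)=(75*31+75)%997=406 -> [12, 630, 406]
  L2: h(12,630)=(12*31+630)%997=5 h(406,406)=(406*31+406)%997=31 -> [5, 31]
  L3: h(5,31)=(5*31+31)%997=186 -> [186]
  root=186

Answer: 96 12 69 5 186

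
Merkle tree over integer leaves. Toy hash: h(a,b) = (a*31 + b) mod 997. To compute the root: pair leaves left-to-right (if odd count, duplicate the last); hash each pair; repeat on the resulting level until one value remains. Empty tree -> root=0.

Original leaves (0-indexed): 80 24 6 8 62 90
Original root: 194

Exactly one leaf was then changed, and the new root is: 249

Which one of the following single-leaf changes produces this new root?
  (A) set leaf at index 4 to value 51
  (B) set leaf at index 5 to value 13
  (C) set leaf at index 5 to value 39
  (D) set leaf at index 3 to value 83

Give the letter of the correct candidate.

Answer: A

Derivation:
Original leaves: [80, 24, 6, 8, 62, 90]
Target new root: 249
Try each candidate change and compute the resulting root:
Candidate A: set leaf[4] = 51 -> leaves = [80, 24, 6, 8, 51, 90]
  L0: [80, 24, 6, 8, 51, 90]
  L1: h(80,24)=(80*31+24)%997=510 h(6,8)=(6*31+8)%997=194 h(51,90)=(51*31+90)%997=674 -> [510, 194, 674]
  L2: h(510,194)=(510*31+194)%997=52 h(674,674)=(674*31+674)%997=631 -> [52, 631]
  L3: h(52,631)=(52*31+631)%997=249 -> [249]
  root = 249 == target 249  ** MATCH **
Candidate B: set leaf[5] = 13 -> leaves = [80, 24, 6, 8, 62, 13]
  L0: [80, 24, 6, 8, 62, 13]
  L1: h(80,24)=(80*31+24)%997=510 h(6,8)=(6*31+8)%997=194 h(62,13)=(62*31+13)%997=938 -> [510, 194, 938]
  L2: h(510,194)=(510*31+194)%997=52 h(938,938)=(938*31+938)%997=106 -> [52, 106]
  L3: h(52,106)=(52*31+106)%997=721 -> [721]
  root = 721 != target 249
Candidate C: set leaf[5] = 39 -> leaves = [80, 24, 6, 8, 62, 39]
  L0: [80, 24, 6, 8, 62, 39]
  L1: h(80,24)=(80*31+24)%997=510 h(6,8)=(6*31+8)%997=194 h(62,39)=(62*31+39)%997=964 -> [510, 194, 964]
  L2: h(510,194)=(510*31+194)%997=52 h(964,964)=(964*31+964)%997=938 -> [52, 938]
  L3: h(52,938)=(52*31+938)%997=556 -> [556]
  root = 556 != target 249
Candidate D: set leaf[3] = 83 -> leaves = [80, 24, 6, 83, 62, 90]
  L0: [80, 24, 6, 83, 62, 90]
  L1: h(80,24)=(80*31+24)%997=510 h(6,83)=(6*31+83)%997=269 h(62,90)=(62*31+90)%997=18 -> [510, 269, 18]
  L2: h(510,269)=(510*31+269)%997=127 h(18,18)=(18*31+18)%997=576 -> [127, 576]
  L3: h(127,576)=(127*31+576)%997=525 -> [525]
  root = 525 != target 249
Candidate A produces the target root.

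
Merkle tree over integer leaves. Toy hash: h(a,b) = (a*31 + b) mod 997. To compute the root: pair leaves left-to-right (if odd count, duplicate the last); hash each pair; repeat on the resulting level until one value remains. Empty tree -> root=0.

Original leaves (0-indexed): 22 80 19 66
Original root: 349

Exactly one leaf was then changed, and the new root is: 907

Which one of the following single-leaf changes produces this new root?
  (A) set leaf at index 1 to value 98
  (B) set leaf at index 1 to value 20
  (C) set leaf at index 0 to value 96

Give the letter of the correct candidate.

Answer: A

Derivation:
Original leaves: [22, 80, 19, 66]
Target new root: 907
Try each candidate change and compute the resulting root:
Candidate A: set leaf[1] = 98 -> leaves = [22, 98, 19, 66]
  L0: [22, 98, 19, 66]
  L1: h(22,98)=(22*31+98)%997=780 h(19,66)=(19*31+66)%997=655 -> [780, 655]
  L2: h(780,655)=(780*31+655)%997=907 -> [907]
  root = 907 == target 907  ** MATCH **
Candidate B: set leaf[1] = 20 -> leaves = [22, 20, 19, 66]
  L0: [22, 20, 19, 66]
  L1: h(22,20)=(22*31+20)%997=702 h(19,66)=(19*31+66)%997=655 -> [702, 655]
  L2: h(702,655)=(702*31+655)%997=483 -> [483]
  root = 483 != target 907
Candidate C: set leaf[0] = 96 -> leaves = [96, 80, 19, 66]
  L0: [96, 80, 19, 66]
  L1: h(96,80)=(96*31+80)%997=65 h(19,66)=(19*31+66)%997=655 -> [65, 655]
  L2: h(65,655)=(65*31+655)%997=676 -> [676]
  root = 676 != target 907
Candidate A produces the target root.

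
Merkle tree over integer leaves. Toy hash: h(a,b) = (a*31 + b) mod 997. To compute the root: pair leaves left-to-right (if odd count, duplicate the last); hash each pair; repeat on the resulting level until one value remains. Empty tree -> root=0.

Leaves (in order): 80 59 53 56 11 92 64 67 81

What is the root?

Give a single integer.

L0: [80, 59, 53, 56, 11, 92, 64, 67, 81]
L1: h(80,59)=(80*31+59)%997=545 h(53,56)=(53*31+56)%997=702 h(11,92)=(11*31+92)%997=433 h(64,67)=(64*31+67)%997=57 h(81,81)=(81*31+81)%997=598 -> [545, 702, 433, 57, 598]
L2: h(545,702)=(545*31+702)%997=648 h(433,57)=(433*31+57)%997=519 h(598,598)=(598*31+598)%997=193 -> [648, 519, 193]
L3: h(648,519)=(648*31+519)%997=667 h(193,193)=(193*31+193)%997=194 -> [667, 194]
L4: h(667,194)=(667*31+194)%997=931 -> [931]

Answer: 931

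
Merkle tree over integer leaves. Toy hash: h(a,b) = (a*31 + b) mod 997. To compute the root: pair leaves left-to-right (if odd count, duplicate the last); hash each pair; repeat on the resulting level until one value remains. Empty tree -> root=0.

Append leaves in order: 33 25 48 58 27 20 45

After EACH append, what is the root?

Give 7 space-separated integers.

After append 33 (leaves=[33]):
  L0: [33]
  root=33
After append 25 (leaves=[33, 25]):
  L0: [33, 25]
  L1: h(33,25)=(33*31+25)%997=51 -> [51]
  root=51
After append 48 (leaves=[33, 25, 48]):
  L0: [33, 25, 48]
  L1: h(33,25)=(33*31+25)%997=51 h(48,48)=(48*31+48)%997=539 -> [51, 539]
  L2: h(51,539)=(51*31+539)%997=126 -> [126]
  root=126
After append 58 (leaves=[33, 25, 48, 58]):
  L0: [33, 25, 48, 58]
  L1: h(33,25)=(33*31+25)%997=51 h(48,58)=(48*31+58)%997=549 -> [51, 549]
  L2: h(51,549)=(51*31+549)%997=136 -> [136]
  root=136
After append 27 (leaves=[33, 25, 48, 58, 27]):
  L0: [33, 25, 48, 58, 27]
  L1: h(33,25)=(33*31+25)%997=51 h(48,58)=(48*31+58)%997=549 h(27,27)=(27*31+27)%997=864 -> [51, 549, 864]
  L2: h(51,549)=(51*31+549)%997=136 h(864,864)=(864*31+864)%997=729 -> [136, 729]
  L3: h(136,729)=(136*31+729)%997=957 -> [957]
  root=957
After append 20 (leaves=[33, 25, 48, 58, 27, 20]):
  L0: [33, 25, 48, 58, 27, 20]
  L1: h(33,25)=(33*31+25)%997=51 h(48,58)=(48*31+58)%997=549 h(27,20)=(27*31+20)%997=857 -> [51, 549, 857]
  L2: h(51,549)=(51*31+549)%997=136 h(857,857)=(857*31+857)%997=505 -> [136, 505]
  L3: h(136,505)=(136*31+505)%997=733 -> [733]
  root=733
After append 45 (leaves=[33, 25, 48, 58, 27, 20, 45]):
  L0: [33, 25, 48, 58, 27, 20, 45]
  L1: h(33,25)=(33*31+25)%997=51 h(48,58)=(48*31+58)%997=549 h(27,20)=(27*31+20)%997=857 h(45,45)=(45*31+45)%997=443 -> [51, 549, 857, 443]
  L2: h(51,549)=(51*31+549)%997=136 h(857,443)=(857*31+443)%997=91 -> [136, 91]
  L3: h(136,91)=(136*31+91)%997=319 -> [319]
  root=319

Answer: 33 51 126 136 957 733 319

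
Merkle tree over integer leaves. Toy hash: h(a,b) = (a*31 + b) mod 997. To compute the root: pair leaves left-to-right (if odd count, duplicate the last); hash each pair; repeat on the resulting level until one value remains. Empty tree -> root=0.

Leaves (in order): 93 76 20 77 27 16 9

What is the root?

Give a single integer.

Answer: 637

Derivation:
L0: [93, 76, 20, 77, 27, 16, 9]
L1: h(93,76)=(93*31+76)%997=965 h(20,77)=(20*31+77)%997=697 h(27,16)=(27*31+16)%997=853 h(9,9)=(9*31+9)%997=288 -> [965, 697, 853, 288]
L2: h(965,697)=(965*31+697)%997=702 h(853,288)=(853*31+288)%997=809 -> [702, 809]
L3: h(702,809)=(702*31+809)%997=637 -> [637]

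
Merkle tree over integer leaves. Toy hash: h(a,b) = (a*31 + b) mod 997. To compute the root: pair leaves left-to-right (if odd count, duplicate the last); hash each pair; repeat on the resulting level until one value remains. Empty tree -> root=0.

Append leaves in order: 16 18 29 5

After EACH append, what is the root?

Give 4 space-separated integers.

Answer: 16 514 910 886

Derivation:
After append 16 (leaves=[16]):
  L0: [16]
  root=16
After append 18 (leaves=[16, 18]):
  L0: [16, 18]
  L1: h(16,18)=(16*31+18)%997=514 -> [514]
  root=514
After append 29 (leaves=[16, 18, 29]):
  L0: [16, 18, 29]
  L1: h(16,18)=(16*31+18)%997=514 h(29,29)=(29*31+29)%997=928 -> [514, 928]
  L2: h(514,928)=(514*31+928)%997=910 -> [910]
  root=910
After append 5 (leaves=[16, 18, 29, 5]):
  L0: [16, 18, 29, 5]
  L1: h(16,18)=(16*31+18)%997=514 h(29,5)=(29*31+5)%997=904 -> [514, 904]
  L2: h(514,904)=(514*31+904)%997=886 -> [886]
  root=886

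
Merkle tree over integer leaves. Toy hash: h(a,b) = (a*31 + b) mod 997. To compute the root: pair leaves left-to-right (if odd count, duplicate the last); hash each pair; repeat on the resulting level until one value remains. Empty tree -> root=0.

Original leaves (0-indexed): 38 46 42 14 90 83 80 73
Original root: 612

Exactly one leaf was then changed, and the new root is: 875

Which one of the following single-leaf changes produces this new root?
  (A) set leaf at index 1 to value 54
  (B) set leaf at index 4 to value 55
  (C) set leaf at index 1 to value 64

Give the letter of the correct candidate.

Original leaves: [38, 46, 42, 14, 90, 83, 80, 73]
Target new root: 875
Try each candidate change and compute the resulting root:
Candidate A: set leaf[1] = 54 -> leaves = [38, 54, 42, 14, 90, 83, 80, 73]
  L0: [38, 54, 42, 14, 90, 83, 80, 73]
  L1: h(38,54)=(38*31+54)%997=235 h(42,14)=(42*31+14)%997=319 h(90,83)=(90*31+83)%997=879 h(80,73)=(80*31+73)%997=559 -> [235, 319, 879, 559]
  L2: h(235,319)=(235*31+319)%997=625 h(879,559)=(879*31+559)%997=889 -> [625, 889]
  L3: h(625,889)=(625*31+889)%997=324 -> [324]
  root = 324 != target 875
Candidate B: set leaf[4] = 55 -> leaves = [38, 46, 42, 14, 55, 83, 80, 73]
  L0: [38, 46, 42, 14, 55, 83, 80, 73]
  L1: h(38,46)=(38*31+46)%997=227 h(42,14)=(42*31+14)%997=319 h(55,83)=(55*31+83)%997=791 h(80,73)=(80*31+73)%997=559 -> [227, 319, 791, 559]
  L2: h(227,319)=(227*31+319)%997=377 h(791,559)=(791*31+559)%997=155 -> [377, 155]
  L3: h(377,155)=(377*31+155)%997=875 -> [875]
  root = 875 == target 875  ** MATCH **
Candidate C: set leaf[1] = 64 -> leaves = [38, 64, 42, 14, 90, 83, 80, 73]
  L0: [38, 64, 42, 14, 90, 83, 80, 73]
  L1: h(38,64)=(38*31+64)%997=245 h(42,14)=(42*31+14)%997=319 h(90,83)=(90*31+83)%997=879 h(80,73)=(80*31+73)%997=559 -> [245, 319, 879, 559]
  L2: h(245,319)=(245*31+319)%997=935 h(879,559)=(879*31+559)%997=889 -> [935, 889]
  L3: h(935,889)=(935*31+889)%997=961 -> [961]
  root = 961 != target 875
Candidate B produces the target root.

Answer: B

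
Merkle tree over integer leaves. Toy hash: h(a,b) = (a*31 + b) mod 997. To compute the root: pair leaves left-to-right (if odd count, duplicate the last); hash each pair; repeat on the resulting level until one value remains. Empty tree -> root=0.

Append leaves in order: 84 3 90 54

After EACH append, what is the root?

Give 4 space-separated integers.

Answer: 84 613 946 910

Derivation:
After append 84 (leaves=[84]):
  L0: [84]
  root=84
After append 3 (leaves=[84, 3]):
  L0: [84, 3]
  L1: h(84,3)=(84*31+3)%997=613 -> [613]
  root=613
After append 90 (leaves=[84, 3, 90]):
  L0: [84, 3, 90]
  L1: h(84,3)=(84*31+3)%997=613 h(90,90)=(90*31+90)%997=886 -> [613, 886]
  L2: h(613,886)=(613*31+886)%997=946 -> [946]
  root=946
After append 54 (leaves=[84, 3, 90, 54]):
  L0: [84, 3, 90, 54]
  L1: h(84,3)=(84*31+3)%997=613 h(90,54)=(90*31+54)%997=850 -> [613, 850]
  L2: h(613,850)=(613*31+850)%997=910 -> [910]
  root=910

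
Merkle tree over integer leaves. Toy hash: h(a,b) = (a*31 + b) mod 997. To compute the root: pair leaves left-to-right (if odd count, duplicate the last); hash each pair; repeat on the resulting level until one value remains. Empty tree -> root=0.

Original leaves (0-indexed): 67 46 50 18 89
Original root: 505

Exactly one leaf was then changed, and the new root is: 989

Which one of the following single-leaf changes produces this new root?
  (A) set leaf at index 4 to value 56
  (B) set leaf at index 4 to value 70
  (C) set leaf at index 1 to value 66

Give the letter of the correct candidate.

Answer: B

Derivation:
Original leaves: [67, 46, 50, 18, 89]
Target new root: 989
Try each candidate change and compute the resulting root:
Candidate A: set leaf[4] = 56 -> leaves = [67, 46, 50, 18, 56]
  L0: [67, 46, 50, 18, 56]
  L1: h(67,46)=(67*31+46)%997=129 h(50,18)=(50*31+18)%997=571 h(56,56)=(56*31+56)%997=795 -> [129, 571, 795]
  L2: h(129,571)=(129*31+571)%997=582 h(795,795)=(795*31+795)%997=515 -> [582, 515]
  L3: h(582,515)=(582*31+515)%997=611 -> [611]
  root = 611 != target 989
Candidate B: set leaf[4] = 70 -> leaves = [67, 46, 50, 18, 70]
  L0: [67, 46, 50, 18, 70]
  L1: h(67,46)=(67*31+46)%997=129 h(50,18)=(50*31+18)%997=571 h(70,70)=(70*31+70)%997=246 -> [129, 571, 246]
  L2: h(129,571)=(129*31+571)%997=582 h(246,246)=(246*31+246)%997=893 -> [582, 893]
  L3: h(582,893)=(582*31+893)%997=989 -> [989]
  root = 989 == target 989  ** MATCH **
Candidate C: set leaf[1] = 66 -> leaves = [67, 66, 50, 18, 89]
  L0: [67, 66, 50, 18, 89]
  L1: h(67,66)=(67*31+66)%997=149 h(50,18)=(50*31+18)%997=571 h(89,89)=(89*31+89)%997=854 -> [149, 571, 854]
  L2: h(149,571)=(149*31+571)%997=205 h(854,854)=(854*31+854)%997=409 -> [205, 409]
  L3: h(205,409)=(205*31+409)%997=782 -> [782]
  root = 782 != target 989
Candidate B produces the target root.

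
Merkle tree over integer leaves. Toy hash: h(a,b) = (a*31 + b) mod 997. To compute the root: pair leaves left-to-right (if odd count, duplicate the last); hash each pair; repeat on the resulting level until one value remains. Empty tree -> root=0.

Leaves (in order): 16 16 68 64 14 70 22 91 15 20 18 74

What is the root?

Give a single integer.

Answer: 150

Derivation:
L0: [16, 16, 68, 64, 14, 70, 22, 91, 15, 20, 18, 74]
L1: h(16,16)=(16*31+16)%997=512 h(68,64)=(68*31+64)%997=178 h(14,70)=(14*31+70)%997=504 h(22,91)=(22*31+91)%997=773 h(15,20)=(15*31+20)%997=485 h(18,74)=(18*31+74)%997=632 -> [512, 178, 504, 773, 485, 632]
L2: h(512,178)=(512*31+178)%997=98 h(504,773)=(504*31+773)%997=445 h(485,632)=(485*31+632)%997=712 -> [98, 445, 712]
L3: h(98,445)=(98*31+445)%997=492 h(712,712)=(712*31+712)%997=850 -> [492, 850]
L4: h(492,850)=(492*31+850)%997=150 -> [150]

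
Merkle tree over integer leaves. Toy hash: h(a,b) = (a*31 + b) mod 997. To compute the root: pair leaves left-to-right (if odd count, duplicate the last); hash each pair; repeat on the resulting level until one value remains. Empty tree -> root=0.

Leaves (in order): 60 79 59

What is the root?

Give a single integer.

Answer: 183

Derivation:
L0: [60, 79, 59]
L1: h(60,79)=(60*31+79)%997=942 h(59,59)=(59*31+59)%997=891 -> [942, 891]
L2: h(942,891)=(942*31+891)%997=183 -> [183]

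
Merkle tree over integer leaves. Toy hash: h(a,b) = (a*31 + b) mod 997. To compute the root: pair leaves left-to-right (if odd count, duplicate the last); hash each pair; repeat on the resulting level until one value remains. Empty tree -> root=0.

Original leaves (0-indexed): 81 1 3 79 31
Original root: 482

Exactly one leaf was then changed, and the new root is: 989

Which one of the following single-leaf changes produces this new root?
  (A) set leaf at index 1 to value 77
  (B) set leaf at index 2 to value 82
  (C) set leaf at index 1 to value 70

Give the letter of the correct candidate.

Original leaves: [81, 1, 3, 79, 31]
Target new root: 989
Try each candidate change and compute the resulting root:
Candidate A: set leaf[1] = 77 -> leaves = [81, 77, 3, 79, 31]
  L0: [81, 77, 3, 79, 31]
  L1: h(81,77)=(81*31+77)%997=594 h(3,79)=(3*31+79)%997=172 h(31,31)=(31*31+31)%997=992 -> [594, 172, 992]
  L2: h(594,172)=(594*31+172)%997=640 h(992,992)=(992*31+992)%997=837 -> [640, 837]
  L3: h(640,837)=(640*31+837)%997=737 -> [737]
  root = 737 != target 989
Candidate B: set leaf[2] = 82 -> leaves = [81, 1, 82, 79, 31]
  L0: [81, 1, 82, 79, 31]
  L1: h(81,1)=(81*31+1)%997=518 h(82,79)=(82*31+79)%997=627 h(31,31)=(31*31+31)%997=992 -> [518, 627, 992]
  L2: h(518,627)=(518*31+627)%997=733 h(992,992)=(992*31+992)%997=837 -> [733, 837]
  L3: h(733,837)=(733*31+837)%997=629 -> [629]
  root = 629 != target 989
Candidate C: set leaf[1] = 70 -> leaves = [81, 70, 3, 79, 31]
  L0: [81, 70, 3, 79, 31]
  L1: h(81,70)=(81*31+70)%997=587 h(3,79)=(3*31+79)%997=172 h(31,31)=(31*31+31)%997=992 -> [587, 172, 992]
  L2: h(587,172)=(587*31+172)%997=423 h(992,992)=(992*31+992)%997=837 -> [423, 837]
  L3: h(423,837)=(423*31+837)%997=989 -> [989]
  root = 989 == target 989  ** MATCH **
Candidate C produces the target root.

Answer: C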